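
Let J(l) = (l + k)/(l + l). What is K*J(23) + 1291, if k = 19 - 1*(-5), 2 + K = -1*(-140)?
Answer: 1432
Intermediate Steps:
K = 138 (K = -2 - 1*(-140) = -2 + 140 = 138)
k = 24 (k = 19 + 5 = 24)
J(l) = (24 + l)/(2*l) (J(l) = (l + 24)/(l + l) = (24 + l)/((2*l)) = (24 + l)*(1/(2*l)) = (24 + l)/(2*l))
K*J(23) + 1291 = 138*((1/2)*(24 + 23)/23) + 1291 = 138*((1/2)*(1/23)*47) + 1291 = 138*(47/46) + 1291 = 141 + 1291 = 1432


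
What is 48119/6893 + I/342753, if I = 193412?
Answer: 17826120523/2362596429 ≈ 7.5451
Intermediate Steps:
48119/6893 + I/342753 = 48119/6893 + 193412/342753 = 17826120523/2362596429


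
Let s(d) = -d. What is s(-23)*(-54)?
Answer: -1242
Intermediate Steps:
s(-23)*(-54) = -1*(-23)*(-54) = 23*(-54) = -1242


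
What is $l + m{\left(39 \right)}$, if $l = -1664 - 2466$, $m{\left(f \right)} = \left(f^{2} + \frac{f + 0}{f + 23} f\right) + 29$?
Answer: $- \frac{158439}{62} \approx -2555.5$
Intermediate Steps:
$m{\left(f \right)} = 29 + f^{2} + \frac{f^{2}}{23 + f}$ ($m{\left(f \right)} = \left(f^{2} + \frac{f}{23 + f} f\right) + 29 = \left(f^{2} + \frac{f^{2}}{23 + f}\right) + 29 = 29 + f^{2} + \frac{f^{2}}{23 + f}$)
$l = -4130$ ($l = -1664 - 2466 = -4130$)
$l + m{\left(39 \right)} = -4130 + \frac{667 + 39^{3} + 24 \cdot 39^{2} + 29 \cdot 39}{23 + 39} = -4130 + \frac{667 + 59319 + 24 \cdot 1521 + 1131}{62} = -4130 + \frac{667 + 59319 + 36504 + 1131}{62} = -4130 + \frac{1}{62} \cdot 97621 = -4130 + \frac{97621}{62} = - \frac{158439}{62}$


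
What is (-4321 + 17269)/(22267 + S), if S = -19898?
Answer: 12948/2369 ≈ 5.4656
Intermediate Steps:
(-4321 + 17269)/(22267 + S) = (-4321 + 17269)/(22267 - 19898) = 12948/2369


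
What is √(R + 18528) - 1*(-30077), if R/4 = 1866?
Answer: 30077 + 114*√2 ≈ 30238.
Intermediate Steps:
R = 7464 (R = 4*1866 = 7464)
√(R + 18528) - 1*(-30077) = √(7464 + 18528) - 1*(-30077) = √25992 + 30077 = 114*√2 + 30077 = 30077 + 114*√2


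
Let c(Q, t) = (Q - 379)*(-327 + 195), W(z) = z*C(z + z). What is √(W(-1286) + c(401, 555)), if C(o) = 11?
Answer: 5*I*√682 ≈ 130.58*I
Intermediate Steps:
W(z) = 11*z (W(z) = z*11 = 11*z)
c(Q, t) = 50028 - 132*Q (c(Q, t) = (-379 + Q)*(-132) = 50028 - 132*Q)
√(W(-1286) + c(401, 555)) = √(11*(-1286) + (50028 - 132*401)) = √(-14146 + (50028 - 52932)) = √(-14146 - 2904) = √(-17050) = 5*I*√682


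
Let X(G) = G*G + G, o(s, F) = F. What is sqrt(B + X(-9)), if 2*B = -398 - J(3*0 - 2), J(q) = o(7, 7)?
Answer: 3*I*sqrt(58)/2 ≈ 11.424*I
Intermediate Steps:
J(q) = 7
X(G) = G + G**2 (X(G) = G**2 + G = G + G**2)
B = -405/2 (B = (-398 - 1*7)/2 = (-398 - 7)/2 = (1/2)*(-405) = -405/2 ≈ -202.50)
sqrt(B + X(-9)) = sqrt(-405/2 - 9*(1 - 9)) = sqrt(-405/2 - 9*(-8)) = sqrt(-405/2 + 72) = sqrt(-261/2) = 3*I*sqrt(58)/2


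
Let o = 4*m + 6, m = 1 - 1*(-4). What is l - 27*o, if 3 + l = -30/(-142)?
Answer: -50040/71 ≈ -704.79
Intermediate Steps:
m = 5 (m = 1 + 4 = 5)
o = 26 (o = 4*5 + 6 = 20 + 6 = 26)
l = -198/71 (l = -3 - 30/(-142) = -3 - 30*(-1/142) = -3 + 15/71 = -198/71 ≈ -2.7887)
l - 27*o = -198/71 - 27*26 = -198/71 - 702 = -50040/71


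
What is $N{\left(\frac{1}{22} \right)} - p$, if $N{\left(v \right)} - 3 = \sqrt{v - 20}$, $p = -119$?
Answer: $122 + \frac{i \sqrt{9658}}{22} \approx 122.0 + 4.467 i$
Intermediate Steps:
$N{\left(v \right)} = 3 + \sqrt{-20 + v}$ ($N{\left(v \right)} = 3 + \sqrt{v - 20} = 3 + \sqrt{-20 + v}$)
$N{\left(\frac{1}{22} \right)} - p = \left(3 + \sqrt{-20 + \frac{1}{22}}\right) - -119 = \left(3 + \sqrt{-20 + \frac{1}{22}}\right) + 119 = \left(3 + \sqrt{- \frac{439}{22}}\right) + 119 = \left(3 + \frac{i \sqrt{9658}}{22}\right) + 119 = 122 + \frac{i \sqrt{9658}}{22}$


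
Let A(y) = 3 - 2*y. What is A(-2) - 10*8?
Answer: -73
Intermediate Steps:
A(-2) - 10*8 = (3 - 2*(-2)) - 10*8 = (3 + 4) - 80 = 7 - 80 = -73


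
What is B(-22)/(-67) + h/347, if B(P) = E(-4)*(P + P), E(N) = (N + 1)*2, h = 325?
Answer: -69833/23249 ≈ -3.0037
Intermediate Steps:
E(N) = 2 + 2*N (E(N) = (1 + N)*2 = 2 + 2*N)
B(P) = -12*P (B(P) = (2 + 2*(-4))*(P + P) = (2 - 8)*(2*P) = -12*P)
B(-22)/(-67) + h/347 = -12*(-22)/(-67) + 325/347 = 264*(-1/67) + 325*(1/347) = -264/67 + 325/347 = -69833/23249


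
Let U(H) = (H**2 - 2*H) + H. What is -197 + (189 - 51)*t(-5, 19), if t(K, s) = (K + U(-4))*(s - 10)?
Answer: 18433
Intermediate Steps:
U(H) = H**2 - H
t(K, s) = (-10 + s)*(20 + K) (t(K, s) = (K - 4*(-1 - 4))*(s - 10) = (K - 4*(-5))*(-10 + s) = (K + 20)*(-10 + s) = (20 + K)*(-10 + s) = (-10 + s)*(20 + K))
-197 + (189 - 51)*t(-5, 19) = -197 + (189 - 51)*(-200 - 10*(-5) + 20*19 - 5*19) = -197 + 138*(-200 + 50 + 380 - 95) = -197 + 138*135 = -197 + 18630 = 18433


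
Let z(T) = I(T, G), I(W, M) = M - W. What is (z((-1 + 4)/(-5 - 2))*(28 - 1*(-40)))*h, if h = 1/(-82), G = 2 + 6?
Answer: -2006/287 ≈ -6.9895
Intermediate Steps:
G = 8
z(T) = 8 - T
h = -1/82 ≈ -0.012195
(z((-1 + 4)/(-5 - 2))*(28 - 1*(-40)))*h = ((8 - (-1 + 4)/(-5 - 2))*(28 - 1*(-40)))*(-1/82) = ((8 - 3/(-7))*(28 + 40))*(-1/82) = ((8 - 3*(-1)/7)*68)*(-1/82) = ((8 - 1*(-3/7))*68)*(-1/82) = ((8 + 3/7)*68)*(-1/82) = ((59/7)*68)*(-1/82) = (4012/7)*(-1/82) = -2006/287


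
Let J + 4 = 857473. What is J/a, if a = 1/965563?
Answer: 827940340047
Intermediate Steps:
J = 857469 (J = -4 + 857473 = 857469)
a = 1/965563 ≈ 1.0357e-6
J/a = 857469/(1/965563) = 857469*965563 = 827940340047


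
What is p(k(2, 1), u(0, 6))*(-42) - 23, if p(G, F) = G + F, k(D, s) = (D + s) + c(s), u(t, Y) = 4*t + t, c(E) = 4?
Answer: -317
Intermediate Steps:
u(t, Y) = 5*t
k(D, s) = 4 + D + s (k(D, s) = (D + s) + 4 = 4 + D + s)
p(G, F) = F + G
p(k(2, 1), u(0, 6))*(-42) - 23 = (5*0 + (4 + 2 + 1))*(-42) - 23 = (0 + 7)*(-42) - 23 = 7*(-42) - 23 = -294 - 23 = -317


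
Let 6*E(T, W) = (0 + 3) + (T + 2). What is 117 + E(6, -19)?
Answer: 713/6 ≈ 118.83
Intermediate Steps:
E(T, W) = ⅚ + T/6 (E(T, W) = ((0 + 3) + (T + 2))/6 = (3 + (2 + T))/6 = (5 + T)/6 = ⅚ + T/6)
117 + E(6, -19) = 117 + (⅚ + (⅙)*6) = 117 + (⅚ + 1) = 117 + 11/6 = 713/6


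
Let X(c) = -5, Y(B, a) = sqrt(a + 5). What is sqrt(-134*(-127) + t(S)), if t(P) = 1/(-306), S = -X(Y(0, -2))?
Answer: sqrt(177055238)/102 ≈ 130.45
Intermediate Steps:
Y(B, a) = sqrt(5 + a)
S = 5 (S = -1*(-5) = 5)
t(P) = -1/306
sqrt(-134*(-127) + t(S)) = sqrt(-134*(-127) - 1/306) = sqrt(17018 - 1/306) = sqrt(5207507/306) = sqrt(177055238)/102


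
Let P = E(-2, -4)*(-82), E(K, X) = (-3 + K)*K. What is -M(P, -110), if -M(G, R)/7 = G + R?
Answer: -6510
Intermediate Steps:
E(K, X) = K*(-3 + K)
P = -820 (P = -2*(-3 - 2)*(-82) = -2*(-5)*(-82) = 10*(-82) = -820)
M(G, R) = -7*G - 7*R (M(G, R) = -7*(G + R) = -7*G - 7*R)
-M(P, -110) = -(-7*(-820) - 7*(-110)) = -(5740 + 770) = -1*6510 = -6510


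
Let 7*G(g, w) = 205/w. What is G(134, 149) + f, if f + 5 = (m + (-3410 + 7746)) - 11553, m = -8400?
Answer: -16293541/1043 ≈ -15622.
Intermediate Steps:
G(g, w) = 205/(7*w) (G(g, w) = (205/w)/7 = 205/(7*w))
f = -15622 (f = -5 + ((-8400 + (-3410 + 7746)) - 11553) = -5 + ((-8400 + 4336) - 11553) = -5 + (-4064 - 11553) = -5 - 15617 = -15622)
G(134, 149) + f = (205/7)/149 - 15622 = (205/7)*(1/149) - 15622 = 205/1043 - 15622 = -16293541/1043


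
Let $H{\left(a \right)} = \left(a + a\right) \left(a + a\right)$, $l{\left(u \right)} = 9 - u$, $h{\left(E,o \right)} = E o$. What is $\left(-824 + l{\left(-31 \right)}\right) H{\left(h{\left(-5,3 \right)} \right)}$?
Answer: $-705600$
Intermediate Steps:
$H{\left(a \right)} = 4 a^{2}$ ($H{\left(a \right)} = 2 a 2 a = 4 a^{2}$)
$\left(-824 + l{\left(-31 \right)}\right) H{\left(h{\left(-5,3 \right)} \right)} = \left(-824 + \left(9 - -31\right)\right) 4 \left(\left(-5\right) 3\right)^{2} = \left(-824 + \left(9 + 31\right)\right) 4 \left(-15\right)^{2} = \left(-824 + 40\right) 4 \cdot 225 = \left(-784\right) 900 = -705600$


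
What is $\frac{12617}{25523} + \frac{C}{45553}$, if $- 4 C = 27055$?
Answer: $\frac{1608444039}{4650596876} \approx 0.34586$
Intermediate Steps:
$C = - \frac{27055}{4}$ ($C = \left(- \frac{1}{4}\right) 27055 = - \frac{27055}{4} \approx -6763.8$)
$\frac{12617}{25523} + \frac{C}{45553} = \frac{12617}{25523} - \frac{27055}{4 \cdot 45553} = 12617 \cdot \frac{1}{25523} - \frac{27055}{182212} = \frac{12617}{25523} - \frac{27055}{182212} = \frac{1608444039}{4650596876}$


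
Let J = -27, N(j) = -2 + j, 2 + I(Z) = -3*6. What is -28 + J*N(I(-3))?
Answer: 566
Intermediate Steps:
I(Z) = -20 (I(Z) = -2 - 3*6 = -2 - 18 = -20)
-28 + J*N(I(-3)) = -28 - 27*(-2 - 20) = -28 - 27*(-22) = -28 + 594 = 566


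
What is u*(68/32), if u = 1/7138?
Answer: 17/57104 ≈ 0.00029770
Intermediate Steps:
u = 1/7138 ≈ 0.00014010
u*(68/32) = (68/32)/7138 = (68*(1/32))/7138 = (1/7138)*(17/8) = 17/57104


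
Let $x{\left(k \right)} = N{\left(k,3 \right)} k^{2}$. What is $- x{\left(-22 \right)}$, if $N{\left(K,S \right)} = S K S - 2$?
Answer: $96800$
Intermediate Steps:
$N{\left(K,S \right)} = -2 + K S^{2}$ ($N{\left(K,S \right)} = K S S - 2 = K S^{2} - 2 = -2 + K S^{2}$)
$x{\left(k \right)} = k^{2} \left(-2 + 9 k\right)$ ($x{\left(k \right)} = \left(-2 + k 3^{2}\right) k^{2} = \left(-2 + k 9\right) k^{2} = \left(-2 + 9 k\right) k^{2} = k^{2} \left(-2 + 9 k\right)$)
$- x{\left(-22 \right)} = - \left(-22\right)^{2} \left(-2 + 9 \left(-22\right)\right) = - 484 \left(-2 - 198\right) = - 484 \left(-200\right) = \left(-1\right) \left(-96800\right) = 96800$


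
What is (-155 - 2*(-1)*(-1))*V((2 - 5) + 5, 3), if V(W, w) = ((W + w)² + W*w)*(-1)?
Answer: 4867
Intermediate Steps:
V(W, w) = -(W + w)² - W*w
(-155 - 2*(-1)*(-1))*V((2 - 5) + 5, 3) = (-155 - 2*(-1)*(-1))*(-(((2 - 5) + 5) + 3)² - 1*((2 - 5) + 5)*3) = (-155 + 2*(-1))*(-((-3 + 5) + 3)² - 1*(-3 + 5)*3) = (-155 - 2)*(-(2 + 3)² - 1*2*3) = -157*(-1*5² - 6) = -157*(-1*25 - 6) = -157*(-25 - 6) = -157*(-31) = 4867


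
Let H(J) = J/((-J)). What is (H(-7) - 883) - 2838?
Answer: -3722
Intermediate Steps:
H(J) = -1 (H(J) = J*(-1/J) = -1)
(H(-7) - 883) - 2838 = (-1 - 883) - 2838 = -884 - 2838 = -3722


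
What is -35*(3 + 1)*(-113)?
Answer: 15820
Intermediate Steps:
-35*(3 + 1)*(-113) = -140*(-113) = 15820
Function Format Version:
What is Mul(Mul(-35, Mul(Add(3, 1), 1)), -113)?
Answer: 15820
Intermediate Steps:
Mul(Mul(-35, Mul(Add(3, 1), 1)), -113) = Mul(Mul(-35, Mul(4, 1)), -113) = Mul(Mul(-35, 4), -113) = Mul(-140, -113) = 15820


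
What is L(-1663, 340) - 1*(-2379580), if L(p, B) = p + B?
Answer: 2378257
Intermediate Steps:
L(p, B) = B + p
L(-1663, 340) - 1*(-2379580) = (340 - 1663) - 1*(-2379580) = -1323 + 2379580 = 2378257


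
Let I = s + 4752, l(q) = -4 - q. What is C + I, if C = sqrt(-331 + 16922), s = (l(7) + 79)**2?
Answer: 9376 + sqrt(16591) ≈ 9504.8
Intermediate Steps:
s = 4624 (s = ((-4 - 1*7) + 79)**2 = ((-4 - 7) + 79)**2 = (-11 + 79)**2 = 68**2 = 4624)
C = sqrt(16591) ≈ 128.81
I = 9376 (I = 4624 + 4752 = 9376)
C + I = sqrt(16591) + 9376 = 9376 + sqrt(16591)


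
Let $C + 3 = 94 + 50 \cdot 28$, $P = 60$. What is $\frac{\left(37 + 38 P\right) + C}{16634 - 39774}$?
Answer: $- \frac{952}{5785} \approx -0.16456$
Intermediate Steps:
$C = 1491$ ($C = -3 + \left(94 + 50 \cdot 28\right) = -3 + \left(94 + 1400\right) = -3 + 1494 = 1491$)
$\frac{\left(37 + 38 P\right) + C}{16634 - 39774} = \frac{\left(37 + 38 \cdot 60\right) + 1491}{16634 - 39774} = \frac{\left(37 + 2280\right) + 1491}{16634 - 39774} = \frac{2317 + 1491}{-23140} = 3808 \left(- \frac{1}{23140}\right) = - \frac{952}{5785}$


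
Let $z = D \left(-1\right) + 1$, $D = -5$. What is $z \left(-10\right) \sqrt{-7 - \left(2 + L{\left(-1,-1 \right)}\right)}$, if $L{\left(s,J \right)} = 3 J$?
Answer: $- 60 i \sqrt{6} \approx - 146.97 i$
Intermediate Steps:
$z = 6$ ($z = \left(-5\right) \left(-1\right) + 1 = 5 + 1 = 6$)
$z \left(-10\right) \sqrt{-7 - \left(2 + L{\left(-1,-1 \right)}\right)} = 6 \left(-10\right) \sqrt{-7 + \left(\left(3 \cdot 1 - 5\right) - 3 \left(-1\right)\right)} = - 60 \sqrt{-7 + \left(\left(3 - 5\right) - -3\right)} = - 60 \sqrt{-7 + \left(-2 + 3\right)} = - 60 \sqrt{-7 + 1} = - 60 \sqrt{-6} = - 60 i \sqrt{6}$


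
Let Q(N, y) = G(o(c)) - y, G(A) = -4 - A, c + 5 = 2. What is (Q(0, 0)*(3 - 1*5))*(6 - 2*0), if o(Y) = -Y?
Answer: 84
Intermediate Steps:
c = -3 (c = -5 + 2 = -3)
Q(N, y) = -7 - y (Q(N, y) = (-4 - (-1)*(-3)) - y = (-4 - 1*3) - y = (-4 - 3) - y = -7 - y)
(Q(0, 0)*(3 - 1*5))*(6 - 2*0) = ((-7 - 1*0)*(3 - 1*5))*(6 - 2*0) = ((-7 + 0)*(3 - 5))*(6 + 0) = -7*(-2)*6 = 14*6 = 84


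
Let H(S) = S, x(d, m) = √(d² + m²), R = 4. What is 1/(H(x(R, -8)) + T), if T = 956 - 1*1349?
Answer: -393/154369 - 4*√5/154369 ≈ -0.0026038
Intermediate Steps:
T = -393 (T = 956 - 1349 = -393)
1/(H(x(R, -8)) + T) = 1/(√(4² + (-8)²) - 393) = 1/(√(16 + 64) - 393) = 1/(√80 - 393) = 1/(4*√5 - 393) = 1/(-393 + 4*√5)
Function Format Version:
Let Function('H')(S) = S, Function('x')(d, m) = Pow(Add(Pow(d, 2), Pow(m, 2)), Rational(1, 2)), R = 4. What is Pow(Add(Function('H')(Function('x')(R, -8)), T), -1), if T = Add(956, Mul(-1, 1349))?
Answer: Add(Rational(-393, 154369), Mul(Rational(-4, 154369), Pow(5, Rational(1, 2)))) ≈ -0.0026038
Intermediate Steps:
T = -393 (T = Add(956, -1349) = -393)
Pow(Add(Function('H')(Function('x')(R, -8)), T), -1) = Pow(Add(Pow(Add(Pow(4, 2), Pow(-8, 2)), Rational(1, 2)), -393), -1) = Pow(Add(Pow(Add(16, 64), Rational(1, 2)), -393), -1) = Pow(Add(Pow(80, Rational(1, 2)), -393), -1) = Pow(Add(Mul(4, Pow(5, Rational(1, 2))), -393), -1) = Pow(Add(-393, Mul(4, Pow(5, Rational(1, 2)))), -1)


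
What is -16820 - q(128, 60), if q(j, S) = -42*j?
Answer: -11444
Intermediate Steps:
-16820 - q(128, 60) = -16820 - (-42)*128 = -16820 - 1*(-5376) = -16820 + 5376 = -11444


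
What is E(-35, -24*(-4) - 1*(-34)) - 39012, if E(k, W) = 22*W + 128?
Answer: -36024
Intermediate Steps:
E(k, W) = 128 + 22*W
E(-35, -24*(-4) - 1*(-34)) - 39012 = (128 + 22*(-24*(-4) - 1*(-34))) - 39012 = (128 + 22*(96 + 34)) - 39012 = (128 + 22*130) - 39012 = (128 + 2860) - 39012 = 2988 - 39012 = -36024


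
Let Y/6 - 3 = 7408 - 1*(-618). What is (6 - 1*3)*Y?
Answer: 144522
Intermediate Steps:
Y = 48174 (Y = 18 + 6*(7408 - 1*(-618)) = 18 + 6*(7408 + 618) = 18 + 6*8026 = 18 + 48156 = 48174)
(6 - 1*3)*Y = (6 - 1*3)*48174 = (6 - 3)*48174 = 3*48174 = 144522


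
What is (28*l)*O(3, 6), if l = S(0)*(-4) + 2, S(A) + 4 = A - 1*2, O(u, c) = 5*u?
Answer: 10920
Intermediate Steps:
S(A) = -6 + A (S(A) = -4 + (A - 1*2) = -4 + (A - 2) = -4 + (-2 + A) = -6 + A)
l = 26 (l = (-6 + 0)*(-4) + 2 = -6*(-4) + 2 = 24 + 2 = 26)
(28*l)*O(3, 6) = (28*26)*(5*3) = 728*15 = 10920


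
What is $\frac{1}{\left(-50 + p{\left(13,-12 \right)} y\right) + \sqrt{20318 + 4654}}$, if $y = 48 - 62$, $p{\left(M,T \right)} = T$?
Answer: $- \frac{59}{5524} + \frac{\sqrt{6243}}{5524} \approx 0.0036229$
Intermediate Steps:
$y = -14$ ($y = 48 - 62 = -14$)
$\frac{1}{\left(-50 + p{\left(13,-12 \right)} y\right) + \sqrt{20318 + 4654}} = \frac{1}{\left(-50 - -168\right) + \sqrt{20318 + 4654}} = \frac{1}{\left(-50 + 168\right) + \sqrt{24972}} = \frac{1}{118 + 2 \sqrt{6243}}$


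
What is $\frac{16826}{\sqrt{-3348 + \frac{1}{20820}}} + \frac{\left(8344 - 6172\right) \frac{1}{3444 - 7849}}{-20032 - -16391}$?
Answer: $\frac{2172}{16038605} - \frac{33652 i \sqrt{362816393595}}{69705359} \approx 0.00013542 - 290.8 i$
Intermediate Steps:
$\frac{16826}{\sqrt{-3348 + \frac{1}{20820}}} + \frac{\left(8344 - 6172\right) \frac{1}{3444 - 7849}}{-20032 - -16391} = \frac{16826}{\sqrt{-3348 + \frac{1}{20820}}} + \frac{2172 \frac{1}{-4405}}{-20032 + 16391} = \frac{16826}{\sqrt{- \frac{69705359}{20820}}} + \frac{2172 \left(- \frac{1}{4405}\right)}{-3641} = \frac{16826}{\frac{1}{10410} i \sqrt{362816393595}} - - \frac{2172}{16038605} = 16826 \left(- \frac{2 i \sqrt{362816393595}}{69705359}\right) + \frac{2172}{16038605} = - \frac{33652 i \sqrt{362816393595}}{69705359} + \frac{2172}{16038605} = \frac{2172}{16038605} - \frac{33652 i \sqrt{362816393595}}{69705359}$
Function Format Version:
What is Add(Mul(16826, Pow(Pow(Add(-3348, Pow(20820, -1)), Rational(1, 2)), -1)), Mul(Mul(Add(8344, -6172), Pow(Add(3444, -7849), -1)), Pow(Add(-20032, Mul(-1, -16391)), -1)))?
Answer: Add(Rational(2172, 16038605), Mul(Rational(-33652, 69705359), I, Pow(362816393595, Rational(1, 2)))) ≈ Add(0.00013542, Mul(-290.80, I))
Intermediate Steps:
Add(Mul(16826, Pow(Pow(Add(-3348, Pow(20820, -1)), Rational(1, 2)), -1)), Mul(Mul(Add(8344, -6172), Pow(Add(3444, -7849), -1)), Pow(Add(-20032, Mul(-1, -16391)), -1))) = Add(Mul(16826, Pow(Pow(Add(-3348, Rational(1, 20820)), Rational(1, 2)), -1)), Mul(Mul(2172, Pow(-4405, -1)), Pow(Add(-20032, 16391), -1))) = Add(Mul(16826, Pow(Pow(Rational(-69705359, 20820), Rational(1, 2)), -1)), Mul(Mul(2172, Rational(-1, 4405)), Pow(-3641, -1))) = Add(Mul(16826, Pow(Mul(Rational(1, 10410), I, Pow(362816393595, Rational(1, 2))), -1)), Mul(Rational(-2172, 4405), Rational(-1, 3641))) = Add(Mul(16826, Mul(Rational(-2, 69705359), I, Pow(362816393595, Rational(1, 2)))), Rational(2172, 16038605)) = Add(Mul(Rational(-33652, 69705359), I, Pow(362816393595, Rational(1, 2))), Rational(2172, 16038605)) = Add(Rational(2172, 16038605), Mul(Rational(-33652, 69705359), I, Pow(362816393595, Rational(1, 2))))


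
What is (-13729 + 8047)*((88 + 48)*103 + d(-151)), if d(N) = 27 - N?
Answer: -80604852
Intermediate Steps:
(-13729 + 8047)*((88 + 48)*103 + d(-151)) = (-13729 + 8047)*((88 + 48)*103 + (27 - 1*(-151))) = -5682*(136*103 + (27 + 151)) = -5682*(14008 + 178) = -5682*14186 = -80604852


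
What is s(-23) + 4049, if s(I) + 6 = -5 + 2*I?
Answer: 3992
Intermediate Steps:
s(I) = -11 + 2*I (s(I) = -6 + (-5 + 2*I) = -11 + 2*I)
s(-23) + 4049 = (-11 + 2*(-23)) + 4049 = (-11 - 46) + 4049 = -57 + 4049 = 3992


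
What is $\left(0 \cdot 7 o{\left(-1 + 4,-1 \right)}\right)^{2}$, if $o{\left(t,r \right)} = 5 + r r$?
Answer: $0$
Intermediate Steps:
$o{\left(t,r \right)} = 5 + r^{2}$
$\left(0 \cdot 7 o{\left(-1 + 4,-1 \right)}\right)^{2} = \left(0 \cdot 7 \left(5 + \left(-1\right)^{2}\right)\right)^{2} = \left(0 \left(5 + 1\right)\right)^{2} = \left(0 \cdot 6\right)^{2} = 0^{2} = 0$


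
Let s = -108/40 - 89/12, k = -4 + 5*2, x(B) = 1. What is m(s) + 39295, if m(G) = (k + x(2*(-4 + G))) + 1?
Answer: 39303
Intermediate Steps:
k = 6 (k = -4 + 10 = 6)
s = -607/60 (s = -108*1/40 - 89*1/12 = -27/10 - 89/12 = -607/60 ≈ -10.117)
m(G) = 8 (m(G) = (6 + 1) + 1 = 7 + 1 = 8)
m(s) + 39295 = 8 + 39295 = 39303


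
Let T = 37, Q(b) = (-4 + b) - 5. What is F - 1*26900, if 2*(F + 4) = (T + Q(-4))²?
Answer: -26616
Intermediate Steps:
Q(b) = -9 + b
F = 284 (F = -4 + (37 + (-9 - 4))²/2 = -4 + (37 - 13)²/2 = -4 + (½)*24² = -4 + (½)*576 = -4 + 288 = 284)
F - 1*26900 = 284 - 1*26900 = 284 - 26900 = -26616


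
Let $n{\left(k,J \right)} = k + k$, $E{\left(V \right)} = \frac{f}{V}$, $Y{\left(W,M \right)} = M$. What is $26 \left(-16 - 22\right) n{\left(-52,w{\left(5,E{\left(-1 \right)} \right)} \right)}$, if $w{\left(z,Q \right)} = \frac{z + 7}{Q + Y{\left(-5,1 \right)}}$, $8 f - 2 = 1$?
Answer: $102752$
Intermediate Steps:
$f = \frac{3}{8}$ ($f = \frac{1}{4} + \frac{1}{8} \cdot 1 = \frac{1}{4} + \frac{1}{8} = \frac{3}{8} \approx 0.375$)
$E{\left(V \right)} = \frac{3}{8 V}$
$w{\left(z,Q \right)} = \frac{7 + z}{1 + Q}$ ($w{\left(z,Q \right)} = \frac{z + 7}{Q + 1} = \frac{7 + z}{1 + Q}$)
$n{\left(k,J \right)} = 2 k$
$26 \left(-16 - 22\right) n{\left(-52,w{\left(5,E{\left(-1 \right)} \right)} \right)} = 26 \left(-16 - 22\right) 2 \left(-52\right) = 26 \left(-38\right) \left(-104\right) = \left(-988\right) \left(-104\right) = 102752$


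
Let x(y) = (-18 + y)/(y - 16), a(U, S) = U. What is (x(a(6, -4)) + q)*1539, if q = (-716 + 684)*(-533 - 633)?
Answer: 287125074/5 ≈ 5.7425e+7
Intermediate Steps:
q = 37312 (q = -32*(-1166) = 37312)
x(y) = (-18 + y)/(-16 + y)
(x(a(6, -4)) + q)*1539 = ((-18 + 6)/(-16 + 6) + 37312)*1539 = (-12/(-10) + 37312)*1539 = (-⅒*(-12) + 37312)*1539 = (6/5 + 37312)*1539 = (186566/5)*1539 = 287125074/5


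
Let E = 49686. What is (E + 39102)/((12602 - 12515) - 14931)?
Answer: -7399/1237 ≈ -5.9814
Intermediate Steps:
(E + 39102)/((12602 - 12515) - 14931) = (49686 + 39102)/((12602 - 12515) - 14931) = 88788/(87 - 14931) = 88788/(-14844) = 88788*(-1/14844) = -7399/1237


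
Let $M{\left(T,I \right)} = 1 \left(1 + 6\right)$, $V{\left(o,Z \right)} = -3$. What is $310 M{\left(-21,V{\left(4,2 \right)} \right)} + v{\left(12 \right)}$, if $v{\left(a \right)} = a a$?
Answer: $2314$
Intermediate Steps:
$M{\left(T,I \right)} = 7$ ($M{\left(T,I \right)} = 1 \cdot 7 = 7$)
$v{\left(a \right)} = a^{2}$
$310 M{\left(-21,V{\left(4,2 \right)} \right)} + v{\left(12 \right)} = 310 \cdot 7 + 12^{2} = 2170 + 144 = 2314$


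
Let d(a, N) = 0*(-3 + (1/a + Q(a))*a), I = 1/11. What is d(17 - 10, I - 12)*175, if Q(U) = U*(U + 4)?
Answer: 0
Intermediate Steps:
Q(U) = U*(4 + U)
I = 1/11 ≈ 0.090909
d(a, N) = 0 (d(a, N) = 0*(-3 + (1/a + a*(4 + a))*a) = 0*(-3 + a*(1/a + a*(4 + a))) = 0)
d(17 - 10, I - 12)*175 = 0*175 = 0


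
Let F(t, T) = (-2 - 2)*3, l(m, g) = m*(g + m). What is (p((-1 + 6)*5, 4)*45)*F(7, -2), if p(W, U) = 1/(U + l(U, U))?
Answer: -15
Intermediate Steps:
F(t, T) = -12 (F(t, T) = -4*3 = -12)
p(W, U) = 1/(U + 2*U²) (p(W, U) = 1/(U + U*(U + U)) = 1/(U + U*(2*U)) = 1/(U + 2*U²))
(p((-1 + 6)*5, 4)*45)*F(7, -2) = ((1/(4*(1 + 2*4)))*45)*(-12) = ((1/(4*(1 + 8)))*45)*(-12) = (((¼)/9)*45)*(-12) = (((¼)*(⅑))*45)*(-12) = ((1/36)*45)*(-12) = (5/4)*(-12) = -15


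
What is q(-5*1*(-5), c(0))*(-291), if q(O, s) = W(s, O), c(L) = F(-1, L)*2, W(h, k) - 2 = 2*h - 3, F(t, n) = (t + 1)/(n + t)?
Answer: 291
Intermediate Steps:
F(t, n) = (1 + t)/(n + t)
W(h, k) = -1 + 2*h (W(h, k) = 2 + (2*h - 3) = 2 + (-3 + 2*h) = -1 + 2*h)
c(L) = 0 (c(L) = ((1 - 1)/(L - 1))*2 = (0/(-1 + L))*2 = 0*2 = 0)
q(O, s) = -1 + 2*s
q(-5*1*(-5), c(0))*(-291) = (-1 + 2*0)*(-291) = (-1 + 0)*(-291) = -1*(-291) = 291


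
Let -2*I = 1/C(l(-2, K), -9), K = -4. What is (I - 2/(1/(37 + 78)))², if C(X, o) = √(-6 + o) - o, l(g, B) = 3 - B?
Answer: (-13973881*I + 3809720*√15)/(24*(-11*I + 3*√15)) ≈ 52922.0 - 9.2809*I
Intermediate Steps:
I = -1/(2*(9 + I*√15)) (I = -1/(2*(√(-6 - 9) - 1*(-9))) = -1/(2*(√(-15) + 9)) = -1/(2*(I*√15 + 9)) = -1/(2*(9 + I*√15)) ≈ -0.046875 + 0.020172*I)
(I - 2/(1/(37 + 78)))² = (I/(2*(√15 - 9*I)) - 2/(1/(37 + 78)))² = (I/(2*(√15 - 9*I)) - 2/(1/115))² = (I/(2*(√15 - 9*I)) - 2/1/115)² = (I/(2*(√15 - 9*I)) - 2*115)² = (I/(2*(√15 - 9*I)) - 230)² = (-230 + I/(2*(√15 - 9*I)))²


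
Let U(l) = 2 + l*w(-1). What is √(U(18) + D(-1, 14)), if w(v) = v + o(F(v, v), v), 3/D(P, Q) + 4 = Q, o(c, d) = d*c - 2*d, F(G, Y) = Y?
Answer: √3830/10 ≈ 6.1887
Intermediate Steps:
o(c, d) = -2*d + c*d (o(c, d) = c*d - 2*d = -2*d + c*d)
D(P, Q) = 3/(-4 + Q)
w(v) = v + v*(-2 + v)
U(l) = 2 + 2*l (U(l) = 2 + l*(-(-1 - 1)) = 2 + l*(-1*(-2)) = 2 + l*2 = 2 + 2*l)
√(U(18) + D(-1, 14)) = √((2 + 2*18) + 3/(-4 + 14)) = √((2 + 36) + 3/10) = √(38 + 3*(⅒)) = √(38 + 3/10) = √(383/10) = √3830/10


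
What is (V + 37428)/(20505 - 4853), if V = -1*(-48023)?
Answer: 85451/15652 ≈ 5.4594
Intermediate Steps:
V = 48023
(V + 37428)/(20505 - 4853) = (48023 + 37428)/(20505 - 4853) = 85451/15652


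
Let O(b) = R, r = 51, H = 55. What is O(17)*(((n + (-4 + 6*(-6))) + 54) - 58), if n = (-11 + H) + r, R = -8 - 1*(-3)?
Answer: -255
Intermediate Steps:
R = -5 (R = -8 + 3 = -5)
O(b) = -5
n = 95 (n = (-11 + 55) + 51 = 44 + 51 = 95)
O(17)*(((n + (-4 + 6*(-6))) + 54) - 58) = -5*(((95 + (-4 + 6*(-6))) + 54) - 58) = -5*(((95 + (-4 - 36)) + 54) - 58) = -5*(((95 - 40) + 54) - 58) = -5*((55 + 54) - 58) = -5*(109 - 58) = -5*51 = -255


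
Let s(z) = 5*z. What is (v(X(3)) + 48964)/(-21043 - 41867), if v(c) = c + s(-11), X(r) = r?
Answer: -8152/10485 ≈ -0.77749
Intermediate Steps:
v(c) = -55 + c (v(c) = c + 5*(-11) = c - 55 = -55 + c)
(v(X(3)) + 48964)/(-21043 - 41867) = ((-55 + 3) + 48964)/(-21043 - 41867) = (-52 + 48964)/(-62910) = 48912*(-1/62910) = -8152/10485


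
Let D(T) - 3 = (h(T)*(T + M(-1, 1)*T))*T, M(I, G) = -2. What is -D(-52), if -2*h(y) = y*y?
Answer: -3655811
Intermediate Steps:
h(y) = -y**2/2 (h(y) = -y*y/2 = -y**2/2)
D(T) = 3 + T**4/2 (D(T) = 3 + ((-T**2/2)*(T - 2*T))*T = 3 + ((-T**2/2)*(-T))*T = 3 + (T**3/2)*T = 3 + T**4/2)
-D(-52) = -(3 + (1/2)*(-52)**4) = -(3 + (1/2)*7311616) = -(3 + 3655808) = -1*3655811 = -3655811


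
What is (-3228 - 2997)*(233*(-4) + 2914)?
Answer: -12337950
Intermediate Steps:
(-3228 - 2997)*(233*(-4) + 2914) = -6225*(-932 + 2914) = -6225*1982 = -12337950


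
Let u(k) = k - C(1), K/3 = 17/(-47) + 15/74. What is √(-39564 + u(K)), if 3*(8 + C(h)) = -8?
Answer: I*√4306158304338/10434 ≈ 198.88*I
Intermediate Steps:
C(h) = -32/3 (C(h) = -8 + (⅓)*(-8) = -8 - 8/3 = -32/3)
K = -1659/3478 (K = 3*(17/(-47) + 15/74) = 3*(17*(-1/47) + 15*(1/74)) = 3*(-17/47 + 15/74) = 3*(-553/3478) = -1659/3478 ≈ -0.47700)
u(k) = 32/3 + k (u(k) = k - 1*(-32/3) = k + 32/3 = 32/3 + k)
√(-39564 + u(K)) = √(-39564 + (32/3 - 1659/3478)) = √(-39564 + 106319/10434) = √(-412704457/10434) = I*√4306158304338/10434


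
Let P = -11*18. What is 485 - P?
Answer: 683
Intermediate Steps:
P = -198
485 - P = 485 - 1*(-198) = 485 + 198 = 683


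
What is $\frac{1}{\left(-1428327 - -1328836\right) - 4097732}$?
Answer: $- \frac{1}{4197223} \approx -2.3825 \cdot 10^{-7}$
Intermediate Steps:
$\frac{1}{\left(-1428327 - -1328836\right) - 4097732} = \frac{1}{\left(-1428327 + 1328836\right) - 4097732} = \frac{1}{-99491 - 4097732} = \frac{1}{-4197223} = - \frac{1}{4197223}$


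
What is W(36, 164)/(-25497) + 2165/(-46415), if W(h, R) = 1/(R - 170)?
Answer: -66231923/1420131906 ≈ -0.046638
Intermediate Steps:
W(h, R) = 1/(-170 + R)
W(36, 164)/(-25497) + 2165/(-46415) = 1/((-170 + 164)*(-25497)) + 2165/(-46415) = -1/25497/(-6) + 2165*(-1/46415) = -⅙*(-1/25497) - 433/9283 = 1/152982 - 433/9283 = -66231923/1420131906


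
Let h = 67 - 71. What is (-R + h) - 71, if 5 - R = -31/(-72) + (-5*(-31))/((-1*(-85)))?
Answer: -95161/1224 ≈ -77.746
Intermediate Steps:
h = -4
R = 3361/1224 (R = 5 - (-31/(-72) + (-5*(-31))/((-1*(-85)))) = 5 - (-31*(-1/72) + 155/85) = 5 - (31/72 + 155*(1/85)) = 5 - (31/72 + 31/17) = 5 - 1*2759/1224 = 5 - 2759/1224 = 3361/1224 ≈ 2.7459)
(-R + h) - 71 = (-1*3361/1224 - 4) - 71 = (-3361/1224 - 4) - 71 = -8257/1224 - 71 = -95161/1224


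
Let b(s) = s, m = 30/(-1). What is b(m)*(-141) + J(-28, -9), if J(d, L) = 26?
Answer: 4256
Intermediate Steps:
m = -30 (m = 30*(-1) = -30)
b(m)*(-141) + J(-28, -9) = -30*(-141) + 26 = 4230 + 26 = 4256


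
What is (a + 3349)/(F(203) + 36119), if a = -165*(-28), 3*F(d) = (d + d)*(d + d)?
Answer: 23907/273193 ≈ 0.087510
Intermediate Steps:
F(d) = 4*d²/3 (F(d) = ((d + d)*(d + d))/3 = ((2*d)*(2*d))/3 = (4*d²)/3 = 4*d²/3)
a = 4620
(a + 3349)/(F(203) + 36119) = (4620 + 3349)/((4/3)*203² + 36119) = 7969/((4/3)*41209 + 36119) = 7969/(164836/3 + 36119) = 7969/(273193/3) = 7969*(3/273193) = 23907/273193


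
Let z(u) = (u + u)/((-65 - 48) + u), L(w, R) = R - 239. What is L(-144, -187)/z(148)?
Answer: -7455/148 ≈ -50.372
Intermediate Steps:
L(w, R) = -239 + R
z(u) = 2*u/(-113 + u) (z(u) = (2*u)/(-113 + u) = 2*u/(-113 + u))
L(-144, -187)/z(148) = (-239 - 187)/((2*148/(-113 + 148))) = -426/(2*148/35) = -426/(2*148*(1/35)) = -426/296/35 = -426*35/296 = -7455/148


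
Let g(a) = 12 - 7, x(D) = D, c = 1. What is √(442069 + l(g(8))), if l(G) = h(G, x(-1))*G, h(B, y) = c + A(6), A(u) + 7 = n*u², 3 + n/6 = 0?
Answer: √438799 ≈ 662.42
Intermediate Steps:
n = -18 (n = -18 + 6*0 = -18 + 0 = -18)
g(a) = 5
A(u) = -7 - 18*u²
h(B, y) = -654 (h(B, y) = 1 + (-7 - 18*6²) = 1 + (-7 - 18*36) = 1 + (-7 - 648) = 1 - 655 = -654)
l(G) = -654*G
√(442069 + l(g(8))) = √(442069 - 654*5) = √(442069 - 3270) = √438799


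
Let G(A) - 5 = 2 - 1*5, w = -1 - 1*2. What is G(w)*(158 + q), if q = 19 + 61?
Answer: 476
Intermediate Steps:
w = -3 (w = -1 - 2 = -3)
G(A) = 2 (G(A) = 5 + (2 - 1*5) = 5 + (2 - 5) = 5 - 3 = 2)
q = 80
G(w)*(158 + q) = 2*(158 + 80) = 2*238 = 476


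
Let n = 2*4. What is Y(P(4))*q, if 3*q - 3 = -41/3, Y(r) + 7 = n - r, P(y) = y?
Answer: 32/3 ≈ 10.667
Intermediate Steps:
n = 8
Y(r) = 1 - r (Y(r) = -7 + (8 - r) = 1 - r)
q = -32/9 (q = 1 + (-41/3)/3 = 1 + (-41*⅓)/3 = 1 + (⅓)*(-41/3) = 1 - 41/9 = -32/9 ≈ -3.5556)
Y(P(4))*q = (1 - 1*4)*(-32/9) = (1 - 4)*(-32/9) = -3*(-32/9) = 32/3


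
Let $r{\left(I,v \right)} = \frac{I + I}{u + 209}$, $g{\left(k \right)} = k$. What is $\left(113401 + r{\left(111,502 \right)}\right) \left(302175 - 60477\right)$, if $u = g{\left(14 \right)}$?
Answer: $\frac{6112214919210}{223} \approx 2.7409 \cdot 10^{10}$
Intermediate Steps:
$u = 14$
$r{\left(I,v \right)} = \frac{2 I}{223}$ ($r{\left(I,v \right)} = \frac{I + I}{14 + 209} = \frac{2 I}{223}$)
$\left(113401 + r{\left(111,502 \right)}\right) \left(302175 - 60477\right) = \left(113401 + \frac{2}{223} \cdot 111\right) \left(302175 - 60477\right) = \left(113401 + \frac{222}{223}\right) 241698 = \frac{25288645}{223} \cdot 241698 = \frac{6112214919210}{223}$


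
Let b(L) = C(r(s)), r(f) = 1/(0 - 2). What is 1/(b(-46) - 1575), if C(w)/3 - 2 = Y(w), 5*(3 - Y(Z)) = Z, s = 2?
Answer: -10/15597 ≈ -0.00064115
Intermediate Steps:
r(f) = -1/2 (r(f) = 1/(-2) = -1/2)
Y(Z) = 3 - Z/5
C(w) = 15 - 3*w/5 (C(w) = 6 + 3*(3 - w/5) = 6 + (9 - 3*w/5) = 15 - 3*w/5)
b(L) = 153/10 (b(L) = 15 - 3/5*(-1/2) = 15 + 3/10 = 153/10)
1/(b(-46) - 1575) = 1/(153/10 - 1575) = 1/(-15597/10) = -10/15597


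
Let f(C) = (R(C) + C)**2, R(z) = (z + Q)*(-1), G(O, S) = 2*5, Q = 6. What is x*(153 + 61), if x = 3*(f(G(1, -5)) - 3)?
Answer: 21186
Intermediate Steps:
G(O, S) = 10
R(z) = -6 - z (R(z) = (z + 6)*(-1) = (6 + z)*(-1) = -6 - z)
f(C) = 36 (f(C) = ((-6 - C) + C)**2 = (-6)**2 = 36)
x = 99 (x = 3*(36 - 3) = 3*33 = 99)
x*(153 + 61) = 99*(153 + 61) = 99*214 = 21186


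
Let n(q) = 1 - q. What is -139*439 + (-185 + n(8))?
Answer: -61213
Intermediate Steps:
-139*439 + (-185 + n(8)) = -139*439 + (-185 + (1 - 1*8)) = -61021 + (-185 + (1 - 8)) = -61021 + (-185 - 7) = -61021 - 192 = -61213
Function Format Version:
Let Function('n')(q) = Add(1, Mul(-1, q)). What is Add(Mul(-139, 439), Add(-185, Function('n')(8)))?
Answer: -61213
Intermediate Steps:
Add(Mul(-139, 439), Add(-185, Function('n')(8))) = Add(Mul(-139, 439), Add(-185, Add(1, Mul(-1, 8)))) = Add(-61021, Add(-185, Add(1, -8))) = Add(-61021, Add(-185, -7)) = Add(-61021, -192) = -61213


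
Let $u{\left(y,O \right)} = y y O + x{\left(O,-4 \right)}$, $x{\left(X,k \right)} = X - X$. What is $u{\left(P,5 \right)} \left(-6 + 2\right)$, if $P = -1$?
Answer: $-20$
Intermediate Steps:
$x{\left(X,k \right)} = 0$
$u{\left(y,O \right)} = O y^{2}$ ($u{\left(y,O \right)} = y y O + 0 = y^{2} O + 0 = O y^{2} + 0 = O y^{2}$)
$u{\left(P,5 \right)} \left(-6 + 2\right) = 5 \left(-1\right)^{2} \left(-6 + 2\right) = 5 \cdot 1 \left(-4\right) = 5 \left(-4\right) = -20$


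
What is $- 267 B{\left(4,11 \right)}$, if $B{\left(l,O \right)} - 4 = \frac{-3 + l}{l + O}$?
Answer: $- \frac{5429}{5} \approx -1085.8$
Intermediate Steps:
$B{\left(l,O \right)} = 4 + \frac{-3 + l}{O + l}$ ($B{\left(l,O \right)} = 4 + \frac{-3 + l}{l + O} = 4 + \frac{-3 + l}{O + l}$)
$- 267 B{\left(4,11 \right)} = - 267 \frac{-3 + 4 \cdot 11 + 5 \cdot 4}{11 + 4} = - 267 \frac{-3 + 44 + 20}{15} = - 267 \cdot \frac{1}{15} \cdot 61 = \left(-267\right) \frac{61}{15} = - \frac{5429}{5}$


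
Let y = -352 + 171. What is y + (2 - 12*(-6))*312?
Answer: 22907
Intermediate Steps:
y = -181
y + (2 - 12*(-6))*312 = -181 + (2 - 12*(-6))*312 = -181 + (2 + 72)*312 = -181 + 74*312 = -181 + 23088 = 22907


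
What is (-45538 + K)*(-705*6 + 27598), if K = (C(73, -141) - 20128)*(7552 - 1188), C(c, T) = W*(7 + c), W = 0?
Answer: -2994378557840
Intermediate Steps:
C(c, T) = 0 (C(c, T) = 0*(7 + c) = 0)
K = -128094592 (K = (0 - 20128)*(7552 - 1188) = -20128*6364 = -128094592)
(-45538 + K)*(-705*6 + 27598) = (-45538 - 128094592)*(-705*6 + 27598) = -128140130*(-4230 + 27598) = -128140130*23368 = -2994378557840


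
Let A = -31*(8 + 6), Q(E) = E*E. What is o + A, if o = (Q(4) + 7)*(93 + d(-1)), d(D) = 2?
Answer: 1751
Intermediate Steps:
Q(E) = E²
A = -434 (A = -31*14 = -434)
o = 2185 (o = (4² + 7)*(93 + 2) = (16 + 7)*95 = 23*95 = 2185)
o + A = 2185 - 434 = 1751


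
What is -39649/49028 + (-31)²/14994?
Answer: -2299921/3088764 ≈ -0.74461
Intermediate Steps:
-39649/49028 + (-31)²/14994 = -39649*1/49028 + 961*(1/14994) = -39649/49028 + 961/14994 = -2299921/3088764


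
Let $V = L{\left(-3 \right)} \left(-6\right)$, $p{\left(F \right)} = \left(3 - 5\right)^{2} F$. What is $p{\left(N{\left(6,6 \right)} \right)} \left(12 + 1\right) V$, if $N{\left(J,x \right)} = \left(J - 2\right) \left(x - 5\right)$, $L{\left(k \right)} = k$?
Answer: $3744$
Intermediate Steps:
$N{\left(J,x \right)} = \left(-5 + x\right) \left(-2 + J\right)$ ($N{\left(J,x \right)} = \left(-2 + J\right) \left(-5 + x\right) = \left(-5 + x\right) \left(-2 + J\right)$)
$p{\left(F \right)} = 4 F$ ($p{\left(F \right)} = \left(-2\right)^{2} F = 4 F$)
$V = 18$ ($V = \left(-3\right) \left(-6\right) = 18$)
$p{\left(N{\left(6,6 \right)} \right)} \left(12 + 1\right) V = 4 \left(10 - 30 - 12 + 6 \cdot 6\right) \left(12 + 1\right) 18 = 4 \left(10 - 30 - 12 + 36\right) 13 \cdot 18 = 4 \cdot 4 \cdot 13 \cdot 18 = 16 \cdot 13 \cdot 18 = 208 \cdot 18 = 3744$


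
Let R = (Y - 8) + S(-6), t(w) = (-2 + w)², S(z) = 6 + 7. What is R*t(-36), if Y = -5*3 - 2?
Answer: -17328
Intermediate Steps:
S(z) = 13
Y = -17 (Y = -15 - 2 = -17)
R = -12 (R = (-17 - 8) + 13 = -25 + 13 = -12)
R*t(-36) = -12*(-2 - 36)² = -12*(-38)² = -12*1444 = -17328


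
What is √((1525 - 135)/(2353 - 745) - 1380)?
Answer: 5*I*√8914953/402 ≈ 37.137*I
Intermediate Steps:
√((1525 - 135)/(2353 - 745) - 1380) = √(1390/1608 - 1380) = √(1390*(1/1608) - 1380) = √(695/804 - 1380) = √(-1108825/804) = 5*I*√8914953/402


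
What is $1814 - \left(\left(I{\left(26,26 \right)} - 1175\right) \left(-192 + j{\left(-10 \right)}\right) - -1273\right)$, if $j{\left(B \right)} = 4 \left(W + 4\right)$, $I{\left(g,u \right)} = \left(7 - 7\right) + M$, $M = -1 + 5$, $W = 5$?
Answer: $-182135$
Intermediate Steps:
$M = 4$
$I{\left(g,u \right)} = 4$ ($I{\left(g,u \right)} = \left(7 - 7\right) + 4 = 0 + 4 = 4$)
$j{\left(B \right)} = 36$ ($j{\left(B \right)} = 4 \left(5 + 4\right) = 4 \cdot 9 = 36$)
$1814 - \left(\left(I{\left(26,26 \right)} - 1175\right) \left(-192 + j{\left(-10 \right)}\right) - -1273\right) = 1814 - \left(\left(4 - 1175\right) \left(-192 + 36\right) - -1273\right) = 1814 - \left(\left(-1171\right) \left(-156\right) + 1273\right) = 1814 - \left(182676 + 1273\right) = 1814 - 183949 = -182135$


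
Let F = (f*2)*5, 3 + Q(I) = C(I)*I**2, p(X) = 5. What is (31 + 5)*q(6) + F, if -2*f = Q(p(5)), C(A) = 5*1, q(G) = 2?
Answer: -538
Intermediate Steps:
C(A) = 5
Q(I) = -3 + 5*I**2
f = -61 (f = -(-3 + 5*5**2)/2 = -(-3 + 5*25)/2 = -(-3 + 125)/2 = -1/2*122 = -61)
F = -610 (F = -61*2*5 = -122*5 = -610)
(31 + 5)*q(6) + F = (31 + 5)*2 - 610 = 36*2 - 610 = 72 - 610 = -538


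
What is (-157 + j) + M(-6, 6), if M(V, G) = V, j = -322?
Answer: -485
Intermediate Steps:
(-157 + j) + M(-6, 6) = (-157 - 322) - 6 = -479 - 6 = -485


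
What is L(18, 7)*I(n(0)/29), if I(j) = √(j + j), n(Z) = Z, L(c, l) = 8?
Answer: 0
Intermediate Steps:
I(j) = √2*√j (I(j) = √(2*j) = √2*√j)
L(18, 7)*I(n(0)/29) = 8*(√2*√(0/29)) = 8*(√2*√(0*(1/29))) = 8*(√2*√0) = 8*(√2*0) = 8*0 = 0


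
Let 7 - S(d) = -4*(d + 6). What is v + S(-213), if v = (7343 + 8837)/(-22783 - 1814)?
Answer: -20210317/24597 ≈ -821.66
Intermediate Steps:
S(d) = 31 + 4*d (S(d) = 7 - (-4)*(d + 6) = 7 - (-4)*(6 + d) = 7 - (-24 - 4*d) = 7 + (24 + 4*d) = 31 + 4*d)
v = -16180/24597 (v = 16180/(-24597) = 16180*(-1/24597) = -16180/24597 ≈ -0.65780)
v + S(-213) = -16180/24597 + (31 + 4*(-213)) = -16180/24597 + (31 - 852) = -16180/24597 - 821 = -20210317/24597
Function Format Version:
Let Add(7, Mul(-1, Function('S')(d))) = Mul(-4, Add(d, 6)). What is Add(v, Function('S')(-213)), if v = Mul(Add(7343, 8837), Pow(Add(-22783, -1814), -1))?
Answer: Rational(-20210317, 24597) ≈ -821.66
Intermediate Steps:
Function('S')(d) = Add(31, Mul(4, d)) (Function('S')(d) = Add(7, Mul(-1, Mul(-4, Add(d, 6)))) = Add(7, Mul(-1, Mul(-4, Add(6, d)))) = Add(7, Mul(-1, Add(-24, Mul(-4, d)))) = Add(7, Add(24, Mul(4, d))) = Add(31, Mul(4, d)))
v = Rational(-16180, 24597) (v = Mul(16180, Pow(-24597, -1)) = Mul(16180, Rational(-1, 24597)) = Rational(-16180, 24597) ≈ -0.65780)
Add(v, Function('S')(-213)) = Add(Rational(-16180, 24597), Add(31, Mul(4, -213))) = Add(Rational(-16180, 24597), Add(31, -852)) = Add(Rational(-16180, 24597), -821) = Rational(-20210317, 24597)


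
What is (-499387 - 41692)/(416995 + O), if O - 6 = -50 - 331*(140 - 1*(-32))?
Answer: -49189/32729 ≈ -1.5029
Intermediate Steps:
O = -56976 (O = 6 + (-50 - 331*(140 - 1*(-32))) = 6 + (-50 - 331*(140 + 32)) = 6 + (-50 - 331*172) = 6 + (-50 - 56932) = 6 - 56982 = -56976)
(-499387 - 41692)/(416995 + O) = (-499387 - 41692)/(416995 - 56976) = -541079/360019 = -541079*1/360019 = -49189/32729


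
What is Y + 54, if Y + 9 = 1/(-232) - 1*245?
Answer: -46401/232 ≈ -200.00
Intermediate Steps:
Y = -58929/232 (Y = -9 + (1/(-232) - 1*245) = -9 + (-1/232 - 245) = -9 - 56841/232 = -58929/232 ≈ -254.00)
Y + 54 = -58929/232 + 54 = -46401/232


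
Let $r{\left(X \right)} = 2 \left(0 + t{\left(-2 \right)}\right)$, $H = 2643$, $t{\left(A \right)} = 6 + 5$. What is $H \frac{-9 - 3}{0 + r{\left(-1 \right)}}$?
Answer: $- \frac{15858}{11} \approx -1441.6$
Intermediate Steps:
$t{\left(A \right)} = 11$
$r{\left(X \right)} = 22$ ($r{\left(X \right)} = 2 \left(0 + 11\right) = 2 \cdot 11 = 22$)
$H \frac{-9 - 3}{0 + r{\left(-1 \right)}} = 2643 \frac{-9 - 3}{0 + 22} = 2643 \left(- \frac{12}{22}\right) = 2643 \left(\left(-12\right) \frac{1}{22}\right) = 2643 \left(- \frac{6}{11}\right) = - \frac{15858}{11}$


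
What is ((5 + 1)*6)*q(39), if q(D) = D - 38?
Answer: 36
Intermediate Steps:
q(D) = -38 + D
((5 + 1)*6)*q(39) = ((5 + 1)*6)*(-38 + 39) = (6*6)*1 = 36*1 = 36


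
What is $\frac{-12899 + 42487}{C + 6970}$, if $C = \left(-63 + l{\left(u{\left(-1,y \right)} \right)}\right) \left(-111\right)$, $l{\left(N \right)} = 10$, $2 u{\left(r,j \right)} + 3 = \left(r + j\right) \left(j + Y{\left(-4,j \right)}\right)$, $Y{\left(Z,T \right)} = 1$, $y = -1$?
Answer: $\frac{29588}{12853} \approx 2.302$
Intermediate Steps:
$u{\left(r,j \right)} = - \frac{3}{2} + \frac{\left(1 + j\right) \left(j + r\right)}{2}$ ($u{\left(r,j \right)} = - \frac{3}{2} + \frac{\left(r + j\right) \left(j + 1\right)}{2} = - \frac{3}{2} + \frac{\left(j + r\right) \left(1 + j\right)}{2} = - \frac{3}{2} + \frac{\left(1 + j\right) \left(j + r\right)}{2}$)
$C = 5883$ ($C = \left(-63 + 10\right) \left(-111\right) = \left(-53\right) \left(-111\right) = 5883$)
$\frac{-12899 + 42487}{C + 6970} = \frac{-12899 + 42487}{5883 + 6970} = \frac{29588}{12853}$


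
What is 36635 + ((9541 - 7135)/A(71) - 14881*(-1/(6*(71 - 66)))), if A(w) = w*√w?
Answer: 1113931/30 + 2406*√71/5041 ≈ 37135.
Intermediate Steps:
A(w) = w^(3/2)
36635 + ((9541 - 7135)/A(71) - 14881*(-1/(6*(71 - 66)))) = 36635 + ((9541 - 7135)/(71^(3/2)) - 14881*(-1/(6*(71 - 66)))) = 36635 + (2406/((71*√71)) - 14881/(5*(-6))) = 36635 + (2406*(√71/5041) - 14881/(-30)) = 36635 + (2406*√71/5041 - 14881*(-1/30)) = 36635 + (2406*√71/5041 + 14881/30) = 36635 + (14881/30 + 2406*√71/5041) = 1113931/30 + 2406*√71/5041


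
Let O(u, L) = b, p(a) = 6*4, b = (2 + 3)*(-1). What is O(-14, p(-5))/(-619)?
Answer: 5/619 ≈ 0.0080775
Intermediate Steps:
b = -5 (b = 5*(-1) = -5)
p(a) = 24
O(u, L) = -5
O(-14, p(-5))/(-619) = -5/(-619) = -5*(-1/619) = 5/619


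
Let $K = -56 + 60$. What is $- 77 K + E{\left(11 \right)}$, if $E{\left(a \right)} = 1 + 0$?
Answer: $-307$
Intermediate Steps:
$E{\left(a \right)} = 1$
$K = 4$
$- 77 K + E{\left(11 \right)} = \left(-77\right) 4 + 1 = -308 + 1 = -307$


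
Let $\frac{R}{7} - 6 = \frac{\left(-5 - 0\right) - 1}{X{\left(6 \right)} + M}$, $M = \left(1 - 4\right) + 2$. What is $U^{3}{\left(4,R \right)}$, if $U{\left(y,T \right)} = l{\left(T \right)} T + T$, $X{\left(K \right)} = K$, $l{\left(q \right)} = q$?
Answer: $\frac{24550828614144}{15625} \approx 1.5713 \cdot 10^{9}$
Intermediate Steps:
$M = -1$ ($M = -3 + 2 = -1$)
$R = \frac{168}{5}$ ($R = 42 + 7 \frac{\left(-5 - 0\right) - 1}{6 - 1} = 42 + 7 \frac{\left(-5 + 0\right) - 1}{5} = 42 + 7 \left(-5 - 1\right) \frac{1}{5} = 42 + 7 \left(\left(-6\right) \frac{1}{5}\right) = 42 + 7 \left(- \frac{6}{5}\right) = 42 - \frac{42}{5} = \frac{168}{5} \approx 33.6$)
$U{\left(y,T \right)} = T + T^{2}$ ($U{\left(y,T \right)} = T T + T = T^{2} + T = T + T^{2}$)
$U^{3}{\left(4,R \right)} = \left(\frac{168 \left(1 + \frac{168}{5}\right)}{5}\right)^{3} = \left(\frac{168}{5} \cdot \frac{173}{5}\right)^{3} = \left(\frac{29064}{25}\right)^{3} = \frac{24550828614144}{15625}$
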